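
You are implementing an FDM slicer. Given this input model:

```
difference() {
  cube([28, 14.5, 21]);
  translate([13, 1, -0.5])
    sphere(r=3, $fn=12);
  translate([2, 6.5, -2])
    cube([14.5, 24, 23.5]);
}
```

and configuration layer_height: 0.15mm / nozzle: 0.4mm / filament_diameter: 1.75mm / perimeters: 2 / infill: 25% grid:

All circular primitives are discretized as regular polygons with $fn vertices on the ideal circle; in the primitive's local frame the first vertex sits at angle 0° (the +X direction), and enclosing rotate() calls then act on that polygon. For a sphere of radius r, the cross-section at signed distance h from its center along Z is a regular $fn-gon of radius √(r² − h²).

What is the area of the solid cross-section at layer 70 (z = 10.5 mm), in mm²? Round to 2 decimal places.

290.00 mm²

At z = 10.5 mm: the 28×14.5 cube contributes its full rectangle (area 406.00 mm²); the sphere at (13, 1) is absent (|z−center|=11.000 > r=3); the cube at (2, 6.5) (footprint 14.5×24) is included at this height (area 348.00 mm²); After the difference (first − rest): starting from the 28×14.5 cube (406.00 mm²), the 14.5×24 cube at (2, 6.5) partially overlaps it — only the 116.00 mm² overlap (of its 348.00 mm²) is removed, clipping the outline — area = 290.00 mm². Overall, the cross-section is a single solid region. Net area = 290.00 mm².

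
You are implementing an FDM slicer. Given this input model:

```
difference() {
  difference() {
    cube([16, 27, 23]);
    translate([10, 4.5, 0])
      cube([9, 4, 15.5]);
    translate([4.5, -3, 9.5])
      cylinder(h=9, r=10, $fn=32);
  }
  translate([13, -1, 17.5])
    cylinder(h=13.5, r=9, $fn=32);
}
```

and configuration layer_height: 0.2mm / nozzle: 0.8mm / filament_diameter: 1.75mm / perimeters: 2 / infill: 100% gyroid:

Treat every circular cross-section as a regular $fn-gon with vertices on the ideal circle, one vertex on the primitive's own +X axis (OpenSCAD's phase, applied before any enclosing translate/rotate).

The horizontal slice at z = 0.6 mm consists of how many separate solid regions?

1

At z = 0.6 mm: the cube is present — its section is the full 16×27 rectangle; the cube at (10, 4.5) is present — its section is the full 9×4 rectangle; the cylinder at (4.5, -3) is absent (z outside [9.5, 18.5]); Taking the first minus the rest: starting from the 16×27 cube, the 9×4 cube at (10, 4.5) partially overlaps it — only the 24.00 mm² overlap (of its 36.00 mm²) is removed, clipping the outline — 1 connected region; the cylinder at (13, -1) is absent (z outside [17.5, 31]); After the difference (first − rest): none of the subtracted shapes is present at this height, so the result so far is unchanged — 1 connected region. The result has 1 disconnected region.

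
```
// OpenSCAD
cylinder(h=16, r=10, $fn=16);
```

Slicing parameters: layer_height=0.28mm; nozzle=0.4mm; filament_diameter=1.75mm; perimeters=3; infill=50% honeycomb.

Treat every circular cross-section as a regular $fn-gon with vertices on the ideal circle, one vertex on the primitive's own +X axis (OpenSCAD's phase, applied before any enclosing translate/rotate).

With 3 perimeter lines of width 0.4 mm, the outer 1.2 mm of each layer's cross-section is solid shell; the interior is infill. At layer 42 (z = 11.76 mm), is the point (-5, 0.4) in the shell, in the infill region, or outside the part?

At z = 11.76 mm: the r=10 cylinder gives a regular 16-gon of circumradius 10 (constant along its height). Overall, the cross-section is a single solid region. The nearest boundary edge runs (-9.24, 3.83)→(-10.00, 0.00); distance from the point to it = 4.83 mm. The point is inside the cross-section and 4.83 mm from the nearest boundary — more than the 1.2 mm shell width (3 × 0.4), so it's in the infill interior.

infill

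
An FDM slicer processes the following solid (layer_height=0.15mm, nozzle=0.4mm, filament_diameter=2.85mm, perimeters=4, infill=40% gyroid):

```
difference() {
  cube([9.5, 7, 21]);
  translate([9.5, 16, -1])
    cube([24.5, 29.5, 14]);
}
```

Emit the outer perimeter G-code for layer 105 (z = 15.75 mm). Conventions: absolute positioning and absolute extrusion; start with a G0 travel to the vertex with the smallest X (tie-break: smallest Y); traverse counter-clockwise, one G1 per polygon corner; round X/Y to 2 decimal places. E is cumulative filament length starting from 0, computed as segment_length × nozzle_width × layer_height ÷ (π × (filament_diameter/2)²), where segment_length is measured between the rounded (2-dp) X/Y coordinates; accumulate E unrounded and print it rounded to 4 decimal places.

At z = 15.75 mm: the cube (footprint 9.5×7) is included at this height; the cube at (9.5, 16) does not reach this height (z outside [-1, 13]); Taking the first minus the rest: none of the subtracted shapes is present at this height, so the 9.5×7 cube is unchanged — 1 connected region. The outline is a single polygon with 4 vertices. Extrusion per mm of travel: 0.4 × 0.15 / (π × 1.425²) = 0.009405. Accumulating E over each segment gives final E = 0.3104.

G0 X0.00 Y0.00 Z15.75
G1 X9.50 Y0.00 E0.0894
G1 X9.50 Y7.00 E0.1552
G1 X0.00 Y7.00 E0.2445
G1 X0.00 Y0.00 E0.3104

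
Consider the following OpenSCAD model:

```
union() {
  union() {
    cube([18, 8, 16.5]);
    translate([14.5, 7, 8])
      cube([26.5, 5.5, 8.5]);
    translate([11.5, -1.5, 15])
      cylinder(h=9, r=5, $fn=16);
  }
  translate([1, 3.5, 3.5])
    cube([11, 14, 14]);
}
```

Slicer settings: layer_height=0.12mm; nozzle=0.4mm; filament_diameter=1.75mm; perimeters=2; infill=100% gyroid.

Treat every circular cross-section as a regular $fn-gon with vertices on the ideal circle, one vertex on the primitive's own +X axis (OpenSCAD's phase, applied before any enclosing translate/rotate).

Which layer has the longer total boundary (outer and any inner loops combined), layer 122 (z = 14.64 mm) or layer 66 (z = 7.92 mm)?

Layer 122 (z = 14.64): the cube is present — its section is the full 18×8 rectangle (perimeter 52.00 mm); the cube at (14.5, 7) (footprint 26.5×5.5) is included at this height (perimeter 64.00 mm); the cylinder at (11.5, -1.5) is not intersected at this z (z outside [15, 24]); Taking the union: the regions partially overlap (shared area 3.50 mm²), so the edge portions inside another operand are dropped and the merged outline is re-measured after clipping — boundary = 107.00 mm; the cube at (1, 3.5) (footprint 11×14) is included at this height (perimeter 50.00 mm); Merging all regions: the regions partially overlap (shared area 49.50 mm²), so the edge portions inside another operand are dropped and the merged outline is re-measured after clipping — boundary = 126.00 mm. So its perimeter = 126.00 mm. Layer 66 (z = 7.92): the cube is present — its section is the full 18×8 rectangle (perimeter 52.00 mm); the cube at (14.5, 7) is absent (z outside [8, 16.5]); the cylinder at (11.5, -1.5) is not intersected at this z (z outside [15, 24]); Combining (union): only the 18×8 cube is present, so the union is just that shape — boundary = 52.00 mm; the cube at (1, 3.5) is present — its section is the full 11×14 rectangle (perimeter 50.00 mm); Taking the union: the regions partially overlap (shared area 49.50 mm²), so the edge portions inside another operand are dropped and the merged outline is re-measured after clipping — boundary = 71.00 mm. So its perimeter = 71.00 mm. Layer 122 is larger (126.00 vs 71.00 mm).

layer 122 (z = 14.64 mm)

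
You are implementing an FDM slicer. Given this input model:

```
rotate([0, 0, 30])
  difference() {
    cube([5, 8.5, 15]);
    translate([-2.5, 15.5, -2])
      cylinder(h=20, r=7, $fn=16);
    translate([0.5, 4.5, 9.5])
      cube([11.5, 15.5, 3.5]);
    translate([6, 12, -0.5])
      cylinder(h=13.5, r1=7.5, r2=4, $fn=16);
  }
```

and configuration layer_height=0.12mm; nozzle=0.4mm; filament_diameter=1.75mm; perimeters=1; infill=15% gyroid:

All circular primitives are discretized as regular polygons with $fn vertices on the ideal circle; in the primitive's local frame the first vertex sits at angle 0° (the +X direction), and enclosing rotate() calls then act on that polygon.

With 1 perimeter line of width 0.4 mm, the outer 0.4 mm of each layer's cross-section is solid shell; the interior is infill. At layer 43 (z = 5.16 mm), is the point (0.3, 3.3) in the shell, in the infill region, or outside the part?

At z = 5.16 mm: the cube is present — its section is the full 5×8.5 rectangle; the r=7 cylinder at (-2.5, 15.5) gives a regular 16-gon of circumradius 7 (constant along its height); the cube at (0.5, 4.5) is absent (z outside [9.5, 13]); the cone at (6, 12) (r1=7.5→r2=4) has section circumradius 6.033 here — a regular 16-gon; Taking the first minus the rest: starting from the 5×8.5 cube, the r=7 cylinder at (-2.5, 15.5) misses the remaining region (no effect); the cone at (6, 12) partially overlaps it — only the 5.86 mm² overlap (of its 111.41 mm²) is removed, clipping the outline — 1 connected region; (rotated 30° about Z; rotation is an isometry so areas/perimeters/island counts are preserved). Overall, the cross-section is a single solid region. Undo the 30° rotation: the query point maps to (1.910, 2.708) in the un-rotated model frame. The nearest boundary edge runs (0.00, 0.00)→(0.00, 8.50); distance from the point to it = 1.91 mm. The point is inside the cross-section and 1.91 mm from the nearest boundary — more than the 0.4 mm shell width (1 × 0.4), so it's in the infill interior.

infill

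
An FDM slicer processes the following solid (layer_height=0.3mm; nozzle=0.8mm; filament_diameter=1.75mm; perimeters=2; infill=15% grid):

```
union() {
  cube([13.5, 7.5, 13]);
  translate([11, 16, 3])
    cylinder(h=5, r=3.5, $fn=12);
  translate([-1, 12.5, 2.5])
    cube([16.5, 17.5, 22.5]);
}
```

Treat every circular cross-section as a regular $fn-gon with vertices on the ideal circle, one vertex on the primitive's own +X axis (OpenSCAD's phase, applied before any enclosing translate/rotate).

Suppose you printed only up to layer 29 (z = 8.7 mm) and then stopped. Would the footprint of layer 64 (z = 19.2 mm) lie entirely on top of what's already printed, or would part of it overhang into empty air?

entirely on top

Compare the two slices. At z = 8.7: the 13.5×7.5 cube contributes its full rectangle (area 101.25 mm²); the cylinder at (11, 16) is not intersected at this z (z outside [3, 8]); the cube at (-1, 12.5) (footprint 16.5×17.5) is included at this height (area 288.75 mm²); Combining (union): the 2 present regions are separate (no shared area or edge), so areas and boundary lengths simply add and each stays a separate island — area = 390.00 mm². At z = 19.2: the cube is not intersected at this z (z outside [0, 13]); the cylinder at (11, 16) is not intersected at this z (z outside [3, 8]); the cube at (-1, 12.5) (footprint 16.5×17.5) is included at this height (area 288.75 mm²); Taking the union: only the 16.5×17.5 cube at (-1, 12.5) is present, so the union is just that shape — area = 288.75 mm². Checking containment: the cross-section at z = 19.2 is a subset of the cross-section at z = 8.7.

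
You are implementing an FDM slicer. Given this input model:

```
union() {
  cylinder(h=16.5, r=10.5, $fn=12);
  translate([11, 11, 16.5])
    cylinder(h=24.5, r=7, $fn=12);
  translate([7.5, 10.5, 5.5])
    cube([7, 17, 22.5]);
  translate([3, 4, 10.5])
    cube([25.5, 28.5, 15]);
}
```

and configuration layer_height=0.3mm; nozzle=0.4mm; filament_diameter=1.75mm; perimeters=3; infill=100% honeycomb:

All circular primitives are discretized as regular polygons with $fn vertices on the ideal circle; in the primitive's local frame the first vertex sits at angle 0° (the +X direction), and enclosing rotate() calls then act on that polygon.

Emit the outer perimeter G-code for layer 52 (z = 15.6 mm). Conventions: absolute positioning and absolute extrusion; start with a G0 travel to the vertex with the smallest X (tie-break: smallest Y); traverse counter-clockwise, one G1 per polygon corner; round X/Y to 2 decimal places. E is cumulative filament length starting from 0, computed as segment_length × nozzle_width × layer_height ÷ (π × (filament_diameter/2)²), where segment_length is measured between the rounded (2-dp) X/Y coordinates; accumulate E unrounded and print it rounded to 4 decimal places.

G0 X-10.50 Y0.00 Z15.60
G1 X-9.09 Y-5.25 E0.2712
G1 X-5.25 Y-9.09 E0.5421
G1 X0.00 Y-10.50 E0.8133
G1 X5.25 Y-9.09 E1.0845
G1 X9.09 Y-5.25 E1.3555
G1 X10.50 Y0.00 E1.6267
G1 X9.43 Y4.00 E1.8333
G1 X28.50 Y4.00 E2.7847
G1 X28.50 Y32.50 E4.2065
G1 X3.00 Y32.50 E5.4787
G1 X3.00 Y9.70 E6.6162
G1 X0.00 Y10.50 E6.7711
G1 X-5.25 Y9.09 E7.0423
G1 X-9.09 Y5.25 E7.3133
G1 X-10.50 Y0.00 E7.5845

At z = 15.6 mm: the r=10.5 cylinder contributes a regular 12-gon of circumradius 10.5; the cylinder at (11, 11) is not intersected at this z (z outside [16.5, 41]); the cube at (7.5, 10.5) (footprint 7×17) is included at this height; the cube at (3, 4) is present — its section is the full 25.5×28.5 rectangle; Taking the union: the regions partially overlap (shared area 143.54 mm²), so overlapping operands fuse into one piece — 1 connected region. The outline is a single polygon with 15 vertices. Extrusion per mm of travel: 0.4 × 0.3 / (π × 0.875²) = 0.049890. Accumulating E over each segment gives final E = 7.5845.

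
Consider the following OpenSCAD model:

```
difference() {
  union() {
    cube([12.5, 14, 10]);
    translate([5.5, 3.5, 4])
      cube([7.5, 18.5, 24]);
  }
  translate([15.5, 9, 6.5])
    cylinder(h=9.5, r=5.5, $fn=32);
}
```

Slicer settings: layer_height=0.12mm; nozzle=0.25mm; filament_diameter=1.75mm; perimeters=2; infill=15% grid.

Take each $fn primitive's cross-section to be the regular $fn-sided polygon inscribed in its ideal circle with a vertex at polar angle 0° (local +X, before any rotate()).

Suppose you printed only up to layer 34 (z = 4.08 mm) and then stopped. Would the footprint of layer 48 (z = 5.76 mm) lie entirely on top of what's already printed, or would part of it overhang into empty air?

entirely on top

Compare the two slices. At z = 4.08: the cube is present — its section is the full 12.5×14 rectangle (area 175.00 mm²); the cube at (5.5, 3.5) is present — its section is the full 7.5×18.5 rectangle (area 138.75 mm²); Merging all regions: the regions partially overlap — summed areas 313.75 mm² minus the doubly-counted overlap 73.50 mm² gives 240.25 mm² — area = 240.25 mm²; the cylinder at (15.5, 9) is not intersected at this z (z outside [6.5, 16]); Subtracting the remaining from the first: none of the subtracted shapes is present at this height, so that combined region is unchanged — area = 240.25 mm². At z = 5.76: the 12.5×14 cube contributes its full rectangle (area 175.00 mm²); the cube at (5.5, 3.5) is present — its section is the full 7.5×18.5 rectangle (area 138.75 mm²); Taking the union: the regions partially overlap — summed areas 313.75 mm² minus the doubly-counted overlap 73.50 mm² gives 240.25 mm² — area = 240.25 mm²; the cylinder at (15.5, 9) does not reach this height (z outside [6.5, 16]); After the difference (first − rest): none of the subtracted shapes is present at this height, so that combined region is unchanged — area = 240.25 mm². Checking containment: the cross-section at z = 5.76 is a subset of the cross-section at z = 4.08.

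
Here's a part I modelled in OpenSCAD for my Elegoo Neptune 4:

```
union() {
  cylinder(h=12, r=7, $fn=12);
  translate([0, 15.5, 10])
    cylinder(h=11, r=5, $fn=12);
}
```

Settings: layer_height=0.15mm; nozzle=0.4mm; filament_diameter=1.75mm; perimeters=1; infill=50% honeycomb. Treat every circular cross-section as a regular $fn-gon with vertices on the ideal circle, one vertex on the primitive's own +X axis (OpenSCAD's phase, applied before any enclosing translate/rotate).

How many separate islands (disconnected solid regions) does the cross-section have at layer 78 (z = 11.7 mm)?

2

At z = 11.7 mm: the r=7 cylinder gives a regular 12-gon of circumradius 7 (constant along its height); the cylinder at (0, 15.5): section is a regular 12-gon, circumradius r=5; Taking the union: the 2 present regions are separate (no shared area or edge), so areas and boundary lengths simply add and each stays a separate island — 2 connected regions. Overall, the cross-section has 2 separate islands. Island count = 2.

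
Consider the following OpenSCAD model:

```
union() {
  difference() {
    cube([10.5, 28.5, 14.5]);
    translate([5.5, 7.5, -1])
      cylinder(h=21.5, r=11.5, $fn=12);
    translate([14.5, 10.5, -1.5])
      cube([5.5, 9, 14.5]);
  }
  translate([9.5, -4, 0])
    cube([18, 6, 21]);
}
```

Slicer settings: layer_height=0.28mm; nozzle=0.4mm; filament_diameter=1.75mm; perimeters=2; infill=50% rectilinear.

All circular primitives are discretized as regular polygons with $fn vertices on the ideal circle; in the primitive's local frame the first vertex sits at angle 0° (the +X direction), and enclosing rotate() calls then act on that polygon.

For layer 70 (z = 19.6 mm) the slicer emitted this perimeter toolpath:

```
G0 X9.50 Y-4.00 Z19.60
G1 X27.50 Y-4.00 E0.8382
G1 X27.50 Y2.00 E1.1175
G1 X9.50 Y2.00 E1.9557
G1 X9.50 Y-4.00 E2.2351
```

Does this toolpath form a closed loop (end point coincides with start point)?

yes

Start point (G0): (9.50, -4.00). End point (last G1): the path returns to the start — closed.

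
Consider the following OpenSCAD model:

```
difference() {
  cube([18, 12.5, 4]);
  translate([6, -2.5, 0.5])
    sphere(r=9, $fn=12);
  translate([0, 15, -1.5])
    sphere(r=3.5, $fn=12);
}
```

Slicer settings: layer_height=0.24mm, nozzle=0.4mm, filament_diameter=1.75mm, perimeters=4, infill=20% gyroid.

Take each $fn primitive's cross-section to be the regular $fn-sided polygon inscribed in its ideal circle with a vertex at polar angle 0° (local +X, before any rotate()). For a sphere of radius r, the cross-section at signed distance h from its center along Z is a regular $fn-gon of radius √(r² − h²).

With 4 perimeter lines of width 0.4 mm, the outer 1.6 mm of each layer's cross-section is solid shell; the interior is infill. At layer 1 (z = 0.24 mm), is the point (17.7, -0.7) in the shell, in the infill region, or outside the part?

outside

At z = 0.24 mm: the cube is present — its section is the full 18×12.5 rectangle; the sphere at (6, -2.5): section is a regular 12-gon, circumradius = √(r²−h²) = √(9²−0.26²) = 8.996; the r=3.5 sphere at (0, 15) contributes a regular 12-gon of circumradius √(3.5²−1.74²) = 3.037; Taking the first minus the rest: starting from the 18×12.5 cube, the r=9 sphere at (6, -2.5) partially overlaps it — only the 72.37 mm² overlap (of its 242.80 mm²) is removed, clipping the outline; the r=3.5 sphere at (0, 15) partially overlaps it — only the 0.51 mm² overlap (of its 27.67 mm²) is removed, clipping the outline — 1 connected region. Overall, the cross-section is a single solid region. The nearest boundary edge runs (18.00, 0.00)→(14.33, 0.00); distance from the point to it = 0.70 mm. The point is not inside any of the regions above, so it lies outside the cross-section (0.70 mm from the nearest boundary).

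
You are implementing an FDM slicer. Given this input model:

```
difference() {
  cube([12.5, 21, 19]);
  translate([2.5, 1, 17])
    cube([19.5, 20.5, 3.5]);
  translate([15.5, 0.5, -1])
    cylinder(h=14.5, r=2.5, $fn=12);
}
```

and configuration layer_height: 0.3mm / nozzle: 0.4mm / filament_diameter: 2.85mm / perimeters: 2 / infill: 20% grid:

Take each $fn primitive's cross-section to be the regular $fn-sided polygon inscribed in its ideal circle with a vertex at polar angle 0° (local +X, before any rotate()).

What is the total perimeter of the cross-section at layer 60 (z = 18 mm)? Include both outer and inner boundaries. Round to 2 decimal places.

67.00 mm

At z = 18 mm: the cube (footprint 12.5×21) is included at this height (perimeter 67.00 mm); the cube at (2.5, 1) (footprint 19.5×20.5) is included at this height (perimeter 80.00 mm); the cylinder at (15.5, 0.5) is absent (z outside [-1, 13.5]); Taking the first minus the rest: starting from the 12.5×21 cube, the 19.5×20.5 cube at (2.5, 1) partially overlaps it — only the 200.00 mm² overlap (of its 399.75 mm²) is removed, clipping the outline — boundary = 67.00 mm. Overall, the cross-section is a single solid region. Total boundary length (outer) = 67.00 mm.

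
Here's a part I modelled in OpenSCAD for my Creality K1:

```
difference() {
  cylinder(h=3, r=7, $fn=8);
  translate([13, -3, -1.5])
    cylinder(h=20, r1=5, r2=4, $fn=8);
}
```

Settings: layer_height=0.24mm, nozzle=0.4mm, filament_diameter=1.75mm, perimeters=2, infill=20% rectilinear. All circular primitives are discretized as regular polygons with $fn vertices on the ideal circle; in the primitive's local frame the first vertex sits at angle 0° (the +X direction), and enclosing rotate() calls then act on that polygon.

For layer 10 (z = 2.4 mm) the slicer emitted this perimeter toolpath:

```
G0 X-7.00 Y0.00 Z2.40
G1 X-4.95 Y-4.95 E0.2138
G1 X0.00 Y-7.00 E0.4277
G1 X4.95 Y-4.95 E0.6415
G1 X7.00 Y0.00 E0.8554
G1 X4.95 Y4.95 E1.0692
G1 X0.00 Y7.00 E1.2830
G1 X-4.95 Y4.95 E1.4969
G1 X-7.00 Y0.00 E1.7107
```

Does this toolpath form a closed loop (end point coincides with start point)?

Start point (G0): (-7.00, 0.00). End point (last G1): the path returns to the start — closed.

yes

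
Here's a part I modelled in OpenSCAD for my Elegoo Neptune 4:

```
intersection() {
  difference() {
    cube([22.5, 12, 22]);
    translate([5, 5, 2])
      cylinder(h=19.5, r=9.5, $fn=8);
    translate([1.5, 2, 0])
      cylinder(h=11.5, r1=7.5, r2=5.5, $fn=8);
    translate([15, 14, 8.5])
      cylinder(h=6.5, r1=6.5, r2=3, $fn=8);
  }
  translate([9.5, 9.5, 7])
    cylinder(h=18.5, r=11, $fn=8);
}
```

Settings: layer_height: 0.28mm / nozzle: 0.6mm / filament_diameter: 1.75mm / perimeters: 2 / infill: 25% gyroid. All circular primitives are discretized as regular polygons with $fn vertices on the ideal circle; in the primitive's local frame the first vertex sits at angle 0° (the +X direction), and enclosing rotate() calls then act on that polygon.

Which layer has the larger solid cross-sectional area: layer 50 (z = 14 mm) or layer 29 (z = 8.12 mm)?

layer 29 (z = 8.12 mm)

Layer 50 (z = 14): the cube is present — its section is the full 22.5×12 rectangle (area 270.00 mm²); the r=9.5 cylinder at (5, 5) contributes a regular 8-gon of circumradius 9.5 (area = (8/2)·9.500²·sin(360°/8) = 255.27 mm²); the cone at (1.5, 2) does not reach this height (z outside [0, 11.5]); the cone at (15, 14) (r1=6.5→r2=3) has section circumradius 3.538 here — a regular 8-gon (area = (8/2)·3.538²·sin(360°/8) = 35.41 mm²); Subtracting the remaining from the first: starting from the 22.5×12 cube (270.00 mm²), the r=9.5 cylinder at (5, 5) partially overlaps it — only the 158.59 mm² overlap (of its 255.27 mm²) is removed, clipping the outline; the cone at (15, 14) partially overlaps it — only the 5.21 mm² overlap (of its 35.41 mm²) is removed, clipping the outline — area = 106.20 mm²; the cylinder at (9.5, 9.5): section is a regular 8-gon, circumradius r=11 (area = (8/2)·11.000²·sin(360°/8) = 342.24 mm²); Taking the intersection: the r=11 cylinder at (9.5, 9.5) partially overlaps that combined region; clipping to the common part keeps 59.25 mm² — area = 59.25 mm². So its area = 59.25 mm². Layer 29 (z = 8.12): the cube is present — its section is the full 22.5×12 rectangle (area 270.00 mm²); the r=9.5 cylinder at (5, 5) contributes a regular 8-gon of circumradius 9.5 (area = (8/2)·9.500²·sin(360°/8) = 255.27 mm²); the cone at (1.5, 2) contributes a regular 8-gon of circumradius 6.088 (interpolated between r1=7.5 and r2=5.5 at t=0.706) (area = (8/2)·6.088²·sin(360°/8) = 104.83 mm²); the cone at (15, 14) does not reach this height (z outside [8.5, 15]); After the difference (first − rest): starting from the 22.5×12 cube (270.00 mm²), the r=9.5 cylinder at (5, 5) partially overlaps it — only the 158.59 mm² overlap (of its 255.27 mm²) is removed, clipping the outline; the cone at (1.5, 2) misses the remaining region (no effect) — area = 111.41 mm²; the cylinder at (9.5, 9.5): section is a regular 8-gon, circumradius r=11 (area = (8/2)·11.000²·sin(360°/8) = 342.24 mm²); Taking the intersection: the r=11 cylinder at (9.5, 9.5) partially overlaps the result so far; clipping to the common part keeps 64.46 mm² — area = 64.46 mm². So its area = 64.46 mm². Layer 29 is larger (64.46 vs 59.25 mm²).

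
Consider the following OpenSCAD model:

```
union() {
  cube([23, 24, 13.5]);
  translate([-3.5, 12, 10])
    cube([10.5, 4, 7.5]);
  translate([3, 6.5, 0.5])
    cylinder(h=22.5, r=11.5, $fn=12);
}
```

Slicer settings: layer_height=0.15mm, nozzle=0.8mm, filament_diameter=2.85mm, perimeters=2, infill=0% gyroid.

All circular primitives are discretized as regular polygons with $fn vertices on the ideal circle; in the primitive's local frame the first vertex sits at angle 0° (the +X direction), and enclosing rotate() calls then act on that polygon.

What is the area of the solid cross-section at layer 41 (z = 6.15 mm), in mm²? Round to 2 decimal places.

727.88 mm²

At z = 6.15 mm: the cube is present — its section is the full 23×24 rectangle (area 552.00 mm²); the cube at (-3.5, 12) is not intersected at this z (z outside [10, 17.5]); the r=11.5 cylinder at (3, 6.5) gives a regular 12-gon of circumradius 11.5 (constant along its height) (area = (12/2)·11.500²·sin(360°/12) = 396.75 mm²); Combining (union): the regions partially overlap — summed areas 948.75 mm² minus the doubly-counted overlap 220.87 mm² gives 727.88 mm² — area = 727.88 mm². Overall, the cross-section is a single solid region. Net area = 727.88 mm².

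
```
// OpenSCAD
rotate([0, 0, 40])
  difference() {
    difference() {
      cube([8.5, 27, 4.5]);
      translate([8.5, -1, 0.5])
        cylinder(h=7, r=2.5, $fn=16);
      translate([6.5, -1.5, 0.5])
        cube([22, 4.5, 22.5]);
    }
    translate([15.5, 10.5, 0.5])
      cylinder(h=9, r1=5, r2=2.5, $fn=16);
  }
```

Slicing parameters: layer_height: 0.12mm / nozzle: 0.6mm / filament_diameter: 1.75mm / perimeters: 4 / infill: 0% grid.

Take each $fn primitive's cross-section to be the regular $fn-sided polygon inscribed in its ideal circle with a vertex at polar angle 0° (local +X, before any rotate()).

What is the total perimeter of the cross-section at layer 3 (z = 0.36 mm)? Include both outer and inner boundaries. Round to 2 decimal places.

71.00 mm

At z = 0.36 mm: the cube is present — its section is the full 8.5×27 rectangle (perimeter 71.00 mm); the cylinder at (8.5, -1) is absent (z outside [0.5, 7.5]); the cube at (6.5, -1.5) does not reach this height (z outside [0.5, 23]); After the difference (first − rest): none of the subtracted shapes is present at this height, so the 8.5×27 cube is unchanged — boundary = 71.00 mm; the cone at (15.5, 10.5) is not intersected at this z (z outside [0.5, 9.5]); After the difference (first − rest): none of the subtracted shapes is present at this height, so that combined region is unchanged — boundary = 71.00 mm; (rotated 40° about Z; rotation is an isometry so areas/perimeters/island counts are preserved). Overall, the cross-section is a single solid region. Total boundary length (outer) = 71.00 mm.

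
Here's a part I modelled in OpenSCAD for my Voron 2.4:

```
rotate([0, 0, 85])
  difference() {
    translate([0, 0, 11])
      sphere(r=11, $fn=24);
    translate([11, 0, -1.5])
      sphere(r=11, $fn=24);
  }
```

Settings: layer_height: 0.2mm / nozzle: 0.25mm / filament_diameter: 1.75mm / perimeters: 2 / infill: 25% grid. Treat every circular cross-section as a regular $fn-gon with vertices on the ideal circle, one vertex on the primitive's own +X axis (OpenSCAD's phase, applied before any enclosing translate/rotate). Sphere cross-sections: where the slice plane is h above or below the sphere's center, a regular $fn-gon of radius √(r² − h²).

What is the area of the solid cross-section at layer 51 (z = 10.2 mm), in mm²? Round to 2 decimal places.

At z = 10.2 mm: the r=11 sphere contributes a regular 24-gon of circumradius √(11²−0.8²) = 10.971 (area = (24/2)·10.971²·sin(360°/24) = 373.82 mm²); the sphere at (11, 0) is absent (|z−center|=11.700 > r=11); Taking the first minus the rest: none of the subtracted shapes is present at this height, so the r=11 sphere is unchanged — area = 373.82 mm²; (whole slice rotated 85° about Z — lengths, areas and connectivity unchanged). Overall, the cross-section is a single solid region. Net area = 373.82 mm².

373.82 mm²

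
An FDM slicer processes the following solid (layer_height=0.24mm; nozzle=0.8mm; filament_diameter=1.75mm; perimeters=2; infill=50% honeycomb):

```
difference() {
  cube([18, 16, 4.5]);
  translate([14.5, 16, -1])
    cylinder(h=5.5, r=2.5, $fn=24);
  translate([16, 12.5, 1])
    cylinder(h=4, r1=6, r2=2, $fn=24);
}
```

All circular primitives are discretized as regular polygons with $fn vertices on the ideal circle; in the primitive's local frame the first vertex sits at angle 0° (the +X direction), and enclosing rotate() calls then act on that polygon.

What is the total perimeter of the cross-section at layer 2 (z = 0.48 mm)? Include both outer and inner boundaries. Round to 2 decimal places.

70.83 mm

At z = 0.48 mm: the 18×16 cube contributes its full rectangle (perimeter 68.00 mm); the cylinder at (14.5, 16): section is a regular 24-gon, circumradius r=2.5 (perimeter = 2·24·2.500·sin(180°/24) = 15.66 mm); the cone at (16, 12.5) does not reach this height (z outside [1, 5]); Taking the first minus the rest: starting from the 18×16 cube, the r=2.5 cylinder at (14.5, 16) partially overlaps it — only the 9.71 mm² overlap (of its 19.41 mm²) is removed, clipping the outline — boundary = 70.83 mm. Overall, the cross-section is a single solid region. Total boundary length (outer) = 70.83 mm.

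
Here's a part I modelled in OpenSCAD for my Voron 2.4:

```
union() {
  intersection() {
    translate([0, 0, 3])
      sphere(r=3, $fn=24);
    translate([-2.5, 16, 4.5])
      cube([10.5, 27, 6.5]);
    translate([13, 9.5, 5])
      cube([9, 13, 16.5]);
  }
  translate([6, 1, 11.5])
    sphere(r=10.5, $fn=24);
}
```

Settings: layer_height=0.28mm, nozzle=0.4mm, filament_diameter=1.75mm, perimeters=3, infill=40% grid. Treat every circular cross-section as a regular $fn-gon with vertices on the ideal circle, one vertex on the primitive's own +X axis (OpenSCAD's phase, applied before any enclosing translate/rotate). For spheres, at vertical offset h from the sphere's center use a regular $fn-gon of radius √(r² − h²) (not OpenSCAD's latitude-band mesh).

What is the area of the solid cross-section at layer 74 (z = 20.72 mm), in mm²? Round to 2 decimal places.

78.40 mm²

At z = 20.72 mm: the sphere is not intersected at this z (|z−center|=17.720 > r=3); the cube at (-2.5, 16) does not reach this height (z outside [4.5, 11]); the cube at (13, 9.5) is present — its section is the full 9×13 rectangle (area 117.00 mm²); After intersecting: at least one operand is absent at this height, so nothing remains; the sphere at (6, 1): section is a regular 24-gon, circumradius = √(r²−h²) = √(10.5²−9.22²) = 5.024 (area = (24/2)·5.024²·sin(360°/24) = 78.40 mm²); Taking the union: only the r=10.5 sphere at (6, 1) is present, so the union is just that shape — area = 78.40 mm². Overall, the cross-section is a single solid region. Net area = 78.40 mm².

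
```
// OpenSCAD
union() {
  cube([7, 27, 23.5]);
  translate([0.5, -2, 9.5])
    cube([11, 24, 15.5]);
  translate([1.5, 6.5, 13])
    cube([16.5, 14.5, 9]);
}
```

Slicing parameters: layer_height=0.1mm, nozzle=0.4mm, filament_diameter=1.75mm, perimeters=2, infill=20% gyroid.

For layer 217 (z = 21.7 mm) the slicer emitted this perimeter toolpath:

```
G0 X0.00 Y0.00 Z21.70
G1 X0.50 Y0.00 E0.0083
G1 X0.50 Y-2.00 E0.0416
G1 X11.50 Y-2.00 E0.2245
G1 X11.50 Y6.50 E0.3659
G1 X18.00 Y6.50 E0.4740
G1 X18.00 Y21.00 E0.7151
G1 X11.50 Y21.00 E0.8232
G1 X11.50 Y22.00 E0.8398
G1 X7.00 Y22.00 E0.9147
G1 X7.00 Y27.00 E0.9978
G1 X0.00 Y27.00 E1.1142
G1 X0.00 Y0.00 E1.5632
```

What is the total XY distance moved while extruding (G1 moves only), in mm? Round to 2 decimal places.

94.00 mm

Sum the Euclidean lengths of each G1 segment: total = 94.00 mm.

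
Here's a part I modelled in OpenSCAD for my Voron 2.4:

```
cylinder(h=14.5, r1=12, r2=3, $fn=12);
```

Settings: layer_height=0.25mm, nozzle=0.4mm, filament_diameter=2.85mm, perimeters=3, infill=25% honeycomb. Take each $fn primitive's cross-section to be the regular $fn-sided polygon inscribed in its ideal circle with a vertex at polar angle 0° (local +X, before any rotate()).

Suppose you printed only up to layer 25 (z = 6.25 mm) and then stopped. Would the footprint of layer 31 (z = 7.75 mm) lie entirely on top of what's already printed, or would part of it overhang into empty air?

Compare the two slices. At z = 6.25: the cone contributes a regular 12-gon of circumradius 8.121 (interpolated between r1=12 and r2=3 at t=0.431) (area = (12/2)·8.121²·sin(360°/12) = 197.84 mm²). At z = 7.75: the cone contributes a regular 12-gon of circumradius 7.190 (interpolated between r1=12 and r2=3 at t=0.534) (area = (12/2)·7.190²·sin(360°/12) = 155.07 mm²). Checking containment: the cross-section at z = 7.75 is a subset of the cross-section at z = 6.25.

entirely on top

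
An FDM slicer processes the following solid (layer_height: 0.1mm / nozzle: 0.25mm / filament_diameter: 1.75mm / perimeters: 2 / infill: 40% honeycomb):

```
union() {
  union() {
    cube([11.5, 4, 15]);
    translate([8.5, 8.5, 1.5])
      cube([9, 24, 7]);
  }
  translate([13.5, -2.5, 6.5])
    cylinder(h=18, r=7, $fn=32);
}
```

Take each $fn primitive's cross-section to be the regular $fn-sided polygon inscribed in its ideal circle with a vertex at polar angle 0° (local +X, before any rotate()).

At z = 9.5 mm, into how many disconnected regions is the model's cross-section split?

At z = 9.5 mm: the cube (footprint 11.5×4) is included at this height; the cube at (8.5, 8.5) is not intersected at this z (z outside [1.5, 8.5]); Taking the union: only the 11.5×4 cube is present, so the union is just that shape — 1 connected region; the r=7 cylinder at (13.5, -2.5) contributes a regular 32-gon of circumradius 7; Merging all regions: the regions partially overlap (shared area 12.37 mm²), so overlapping operands fuse into one piece — 1 connected region. The result has 1 disconnected region.

1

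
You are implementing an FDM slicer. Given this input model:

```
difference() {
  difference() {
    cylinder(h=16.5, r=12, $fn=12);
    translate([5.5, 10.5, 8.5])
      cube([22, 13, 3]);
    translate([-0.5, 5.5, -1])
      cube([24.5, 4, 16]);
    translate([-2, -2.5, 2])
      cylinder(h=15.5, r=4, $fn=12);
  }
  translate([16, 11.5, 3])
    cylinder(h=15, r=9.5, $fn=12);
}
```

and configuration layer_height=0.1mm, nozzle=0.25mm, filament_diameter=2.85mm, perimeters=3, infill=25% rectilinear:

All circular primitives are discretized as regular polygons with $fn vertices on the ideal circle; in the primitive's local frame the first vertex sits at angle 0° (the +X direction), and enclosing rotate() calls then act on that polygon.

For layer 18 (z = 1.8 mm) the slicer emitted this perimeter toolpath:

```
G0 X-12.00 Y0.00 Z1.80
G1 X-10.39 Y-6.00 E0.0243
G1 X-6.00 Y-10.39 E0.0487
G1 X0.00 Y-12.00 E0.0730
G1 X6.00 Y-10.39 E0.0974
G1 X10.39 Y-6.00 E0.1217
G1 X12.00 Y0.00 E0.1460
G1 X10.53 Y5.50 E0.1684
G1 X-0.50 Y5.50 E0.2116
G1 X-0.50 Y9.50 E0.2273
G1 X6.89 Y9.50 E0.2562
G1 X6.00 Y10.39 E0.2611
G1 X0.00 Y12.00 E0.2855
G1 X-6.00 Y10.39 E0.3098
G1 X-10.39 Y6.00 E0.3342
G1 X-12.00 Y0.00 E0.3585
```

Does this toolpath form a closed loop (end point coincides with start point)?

yes

Start point (G0): (-12.00, 0.00). End point (last G1): the path returns to the start — closed.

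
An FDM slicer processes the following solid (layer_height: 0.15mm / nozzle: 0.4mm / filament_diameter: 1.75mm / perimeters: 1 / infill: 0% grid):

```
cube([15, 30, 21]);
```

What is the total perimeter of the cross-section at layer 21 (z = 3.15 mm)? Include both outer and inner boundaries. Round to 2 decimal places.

90.00 mm

At z = 3.15 mm: the cube (footprint 15×30) is included at this height (perimeter 90.00 mm). Overall, the cross-section is a single solid region. Total boundary length (outer) = 90.00 mm.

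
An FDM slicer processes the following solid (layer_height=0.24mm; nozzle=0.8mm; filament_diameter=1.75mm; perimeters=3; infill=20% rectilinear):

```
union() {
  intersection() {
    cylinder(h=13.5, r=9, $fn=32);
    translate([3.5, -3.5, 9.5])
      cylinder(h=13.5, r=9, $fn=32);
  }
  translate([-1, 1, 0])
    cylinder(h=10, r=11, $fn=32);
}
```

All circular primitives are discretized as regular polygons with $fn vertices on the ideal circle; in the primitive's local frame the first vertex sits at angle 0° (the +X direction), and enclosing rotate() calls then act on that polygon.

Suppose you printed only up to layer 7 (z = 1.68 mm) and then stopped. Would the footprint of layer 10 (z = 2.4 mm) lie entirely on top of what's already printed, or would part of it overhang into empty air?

Compare the two slices. At z = 1.68: the cylinder: section is a regular 32-gon, circumradius r=9 (area = (32/2)·9.000²·sin(360°/32) = 252.84 mm²); the cylinder at (3.5, -3.5) is not intersected at this z (z outside [9.5, 23]); After intersecting: at least one operand is absent at this height, so nothing remains; the r=11 cylinder at (-1, 1) contributes a regular 32-gon of circumradius 11 (area = (32/2)·11.000²·sin(360°/32) = 377.69 mm²); Taking the union: only the r=11 cylinder at (-1, 1) is present, so the union is just that shape — area = 377.69 mm². At z = 2.4: the r=9 cylinder gives a regular 32-gon of circumradius 9 (constant along its height) (area = (32/2)·9.000²·sin(360°/32) = 252.84 mm²); the cylinder at (3.5, -3.5) is not intersected at this z (z outside [9.5, 23]); Taking the intersection: at least one operand is absent at this height, so nothing remains; the cylinder at (-1, 1): section is a regular 32-gon, circumradius r=11 (area = (32/2)·11.000²·sin(360°/32) = 377.69 mm²); Combining (union): only the r=11 cylinder at (-1, 1) is present, so the union is just that shape — area = 377.69 mm². Checking containment: the cross-section at z = 2.4 is a subset of the cross-section at z = 1.68.

entirely on top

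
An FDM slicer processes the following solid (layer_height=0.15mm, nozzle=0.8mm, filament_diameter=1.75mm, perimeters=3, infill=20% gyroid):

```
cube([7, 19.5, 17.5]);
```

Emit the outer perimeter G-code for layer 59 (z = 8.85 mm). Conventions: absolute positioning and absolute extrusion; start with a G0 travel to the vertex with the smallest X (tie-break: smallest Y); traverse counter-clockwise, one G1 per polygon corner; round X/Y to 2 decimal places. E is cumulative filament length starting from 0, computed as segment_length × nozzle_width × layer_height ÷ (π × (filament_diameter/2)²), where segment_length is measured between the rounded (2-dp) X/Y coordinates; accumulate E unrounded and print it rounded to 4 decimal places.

At z = 8.85 mm: the 7×19.5 cube contributes its full rectangle. The outline is a single polygon with 4 vertices. Extrusion per mm of travel: 0.8 × 0.15 / (π × 0.875²) = 0.049890. Accumulating E over each segment gives final E = 2.6442.

G0 X0.00 Y0.00 Z8.85
G1 X7.00 Y0.00 E0.3492
G1 X7.00 Y19.50 E1.3221
G1 X0.00 Y19.50 E1.6713
G1 X0.00 Y0.00 E2.6442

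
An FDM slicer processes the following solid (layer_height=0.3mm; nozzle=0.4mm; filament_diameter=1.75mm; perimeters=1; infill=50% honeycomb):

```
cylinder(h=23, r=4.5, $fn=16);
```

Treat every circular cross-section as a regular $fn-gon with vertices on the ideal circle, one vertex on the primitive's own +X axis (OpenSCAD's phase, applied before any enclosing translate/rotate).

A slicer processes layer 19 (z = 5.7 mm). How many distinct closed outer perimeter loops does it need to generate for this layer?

At z = 5.7 mm: the r=4.5 cylinder gives a regular 16-gon of circumradius 4.5 (constant along its height). The result has 1 disconnected region.

1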